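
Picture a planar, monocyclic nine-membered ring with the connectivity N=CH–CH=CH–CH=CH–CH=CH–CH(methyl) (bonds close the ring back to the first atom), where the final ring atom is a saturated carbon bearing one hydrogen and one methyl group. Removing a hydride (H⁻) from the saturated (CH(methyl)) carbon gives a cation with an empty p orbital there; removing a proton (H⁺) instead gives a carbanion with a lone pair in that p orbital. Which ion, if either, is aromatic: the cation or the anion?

In both ions every ring atom is sp² and contributes a p orbital, so both rings are fully conjugated.
Cation: 4 × 2 + 0 = 8 π electrons → 4(2), antiaromatic.
Anion: 4 × 2 + 2 = 10 π electrons → 4(2)+2, aromatic.

The anion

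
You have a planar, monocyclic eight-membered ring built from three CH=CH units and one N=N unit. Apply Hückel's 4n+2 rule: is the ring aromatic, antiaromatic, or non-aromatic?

Antiaromatic

The p orbitals form a continuous loop: the double-bond atoms are sp², each contributing one p electron; the doubly-bonded nitrogens are pyridine-type — their lone pairs lie in the ring plane, leaving one electron in the p orbital. The ring is fully conjugated.
Tallying contributions gives 4 × 2 = 8 from the 4 double-bond units.
A 4n π count (8, n = 2) in a planar conjugated ring means antiaromatic.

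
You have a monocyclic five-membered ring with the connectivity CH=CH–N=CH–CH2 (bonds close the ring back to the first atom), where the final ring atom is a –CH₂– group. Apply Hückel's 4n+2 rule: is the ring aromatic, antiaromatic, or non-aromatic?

Non-aromatic

At the CH2 position, the tetrahedral CH₂ carbon is sp³ and has no p orbital in the ring π system; the ring's p-orbital overlap is broken there.
Hückel's rule only applies to fully conjugated rings, so this one is simply non-aromatic.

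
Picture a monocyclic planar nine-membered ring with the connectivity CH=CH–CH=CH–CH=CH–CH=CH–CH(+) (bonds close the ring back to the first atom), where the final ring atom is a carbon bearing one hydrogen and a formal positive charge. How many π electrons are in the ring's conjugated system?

Every ring atom contributes a p orbital perpendicular to the ring (the double-bond atoms are sp², each contributing one p electron; the carbocation has an empty p orbital), so the π system is cyclic and fully conjugated.
Adding the contributions, 4 × 2 = 8 from the double-bond units + 0 from the CH(+) atom = 8.

8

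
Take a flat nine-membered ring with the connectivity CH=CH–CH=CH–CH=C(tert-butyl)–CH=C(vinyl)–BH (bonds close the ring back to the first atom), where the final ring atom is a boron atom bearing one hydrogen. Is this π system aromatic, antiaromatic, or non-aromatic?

Check conjugation: each doubly-bonded ring atom is sp² with one p-orbital electron; the boron has an empty p orbital — every position has a p orbital, so the cyclic π system is continuous.
π-electron count: 4 × 2 = 8 from the double-bond units + 0 from the BH atom = 8.
With 8 = 4·2 π electrons, Hückel's rule classifies the planar ring as antiaromatic.

Antiaromatic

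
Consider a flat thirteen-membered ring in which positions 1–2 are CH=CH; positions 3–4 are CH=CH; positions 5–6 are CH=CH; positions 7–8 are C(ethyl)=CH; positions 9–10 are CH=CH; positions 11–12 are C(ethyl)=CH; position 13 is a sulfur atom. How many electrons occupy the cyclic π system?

The p orbitals form a continuous loop: every atom in a ring double bond is sp² and brings one electron to the p orbital; the sulfur donates one lone pair from its p orbital. The ring is fully conjugated.
π-electron count: 6 × 2 = 12 from the double-bond units + 2 from the S atom = 14.

14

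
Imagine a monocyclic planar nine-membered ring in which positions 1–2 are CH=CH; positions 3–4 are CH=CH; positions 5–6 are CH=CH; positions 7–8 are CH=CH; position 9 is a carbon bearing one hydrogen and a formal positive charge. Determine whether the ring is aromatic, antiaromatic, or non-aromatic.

The p orbitals form a continuous loop: each doubly-bonded ring atom is sp² with one p-orbital electron; the carbocation has an empty p orbital. The ring is fully conjugated.
Tallying contributions gives 4 × 2 = 8 from the double-bond units + 0 from the CH(+) atom = 8.
A 4n π count (8, n = 2) in a planar conjugated ring means antiaromatic.

Antiaromatic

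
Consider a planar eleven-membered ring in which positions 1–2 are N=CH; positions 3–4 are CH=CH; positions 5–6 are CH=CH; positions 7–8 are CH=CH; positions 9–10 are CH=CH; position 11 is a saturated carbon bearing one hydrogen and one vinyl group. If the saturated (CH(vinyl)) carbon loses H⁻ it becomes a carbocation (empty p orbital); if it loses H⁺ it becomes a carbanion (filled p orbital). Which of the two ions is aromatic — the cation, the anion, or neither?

The cation

Both ions have a continuous loop of p orbitals — each ring atom is sp².
Cation: 5 × 2 + 0 = 10 π electrons → 4(2)+2, aromatic.
Anion: 5 × 2 + 2 = 12 π electrons → 4(3), antiaromatic.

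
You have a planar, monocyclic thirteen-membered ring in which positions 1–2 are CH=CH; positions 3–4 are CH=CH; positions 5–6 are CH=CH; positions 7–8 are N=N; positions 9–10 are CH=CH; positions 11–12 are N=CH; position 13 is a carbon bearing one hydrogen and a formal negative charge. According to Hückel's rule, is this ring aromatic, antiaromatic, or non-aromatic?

Check conjugation: each doubly-bonded ring atom is sp² with one p-orbital electron; the doubly-bonded nitrogens are pyridine-type — their lone pairs lie in the ring plane, leaving one electron in the p orbital; the carbanion's lone pair occupies the p orbital — every position has a p orbital, so the cyclic π system is continuous.
Tallying contributions gives 6 × 2 = 12 from the double-bond units + 2 from the CH(-) atom = 14.
With 14 π electrons (n = 3), the Hückel 4n+2 condition holds.

Aromatic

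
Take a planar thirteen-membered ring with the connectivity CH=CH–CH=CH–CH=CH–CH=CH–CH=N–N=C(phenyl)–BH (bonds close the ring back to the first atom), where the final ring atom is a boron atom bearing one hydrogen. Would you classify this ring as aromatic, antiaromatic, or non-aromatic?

Antiaromatic

Every ring atom contributes a p orbital perpendicular to the ring (each doubly-bonded ring atom is sp² with one p-orbital electron; each =N– nitrogen is pyridine-type (lone pair in the sp² plane, one electron in the p orbital); the boron has an empty p orbital), so the π system is cyclic and fully conjugated.
Counting π electrons: 6 × 2 = 12 from the double-bond units + 0 from the BH atom = 12.
A 4n π count (12, n = 3) in a planar conjugated ring means antiaromatic.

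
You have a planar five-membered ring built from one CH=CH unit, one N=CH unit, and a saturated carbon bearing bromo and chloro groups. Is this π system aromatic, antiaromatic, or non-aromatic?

Non-aromatic

The C(bromo)(chloro) carbon is saturated: that saturated carbon is sp³ and has no p orbital in the ring π system. Conjugation is not continuous around the ring.
Broken conjugation rules out both aromaticity and antiaromaticity.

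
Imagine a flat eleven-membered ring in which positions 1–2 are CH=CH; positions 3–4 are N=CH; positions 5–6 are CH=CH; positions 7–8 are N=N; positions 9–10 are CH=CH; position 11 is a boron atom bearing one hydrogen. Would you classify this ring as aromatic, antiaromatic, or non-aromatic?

Check conjugation: the double-bond atoms are sp², each contributing one p electron; each =N– nitrogen is pyridine-type (lone pair in the sp² plane, one electron in the p orbital); the boron has an empty p orbital — every position has a p orbital, so the cyclic π system is continuous.
Tallying contributions gives 5 × 2 = 10 from the double-bond units + 0 from the BH atom = 10.
With 10 π electrons (n = 2), the Hückel 4n+2 condition holds.

Aromatic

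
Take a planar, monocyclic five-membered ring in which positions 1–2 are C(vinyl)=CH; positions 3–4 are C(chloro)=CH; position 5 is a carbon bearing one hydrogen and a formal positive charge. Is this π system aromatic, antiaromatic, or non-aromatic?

Antiaromatic

Every ring atom contributes a p orbital perpendicular to the ring (every atom in a ring double bond is sp² and brings one electron to the p orbital; the carbocation has an empty p orbital), so the π system is cyclic and fully conjugated.
Counting π electrons: 2 × 2 = 4 from the double-bond units + 0 from the CH(+) atom = 4.
With 4 = 4·1 π electrons, Hückel's rule classifies the planar ring as antiaromatic.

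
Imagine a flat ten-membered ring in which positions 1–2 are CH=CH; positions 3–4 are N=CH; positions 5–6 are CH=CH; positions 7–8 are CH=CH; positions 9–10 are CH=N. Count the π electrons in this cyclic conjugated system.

Check conjugation: each doubly-bonded ring atom is sp² with one p-orbital electron; each =N– nitrogen is pyridine-type (lone pair in the sp² plane, one electron in the p orbital) — every position has a p orbital, so the cyclic π system is continuous.
π-electron count: 5 × 2 = 10 from the 5 double-bond units.

10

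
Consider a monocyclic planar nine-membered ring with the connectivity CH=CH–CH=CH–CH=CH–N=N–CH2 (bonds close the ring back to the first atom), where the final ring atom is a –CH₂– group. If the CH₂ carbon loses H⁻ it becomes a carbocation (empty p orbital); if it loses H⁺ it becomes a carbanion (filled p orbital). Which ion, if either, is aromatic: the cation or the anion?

The anion

In either ion the ring is fully conjugated: every atom, including the new sp² carbon, supplies a p orbital.
Cation: 4 × 2 + 0 = 8 π electrons → 4(2), antiaromatic.
Anion: 4 × 2 + 2 = 10 π electrons → 4(2)+2, aromatic.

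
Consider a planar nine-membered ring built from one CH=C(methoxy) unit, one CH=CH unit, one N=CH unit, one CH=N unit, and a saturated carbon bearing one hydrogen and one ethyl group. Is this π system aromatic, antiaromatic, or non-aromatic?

Non-aromatic

The CH(ethyl) carbon is saturated: that saturated carbon is sp³ and has no p orbital in the ring π system. Conjugation is not continuous around the ring.
Without a continuous loop of overlapping p orbitals the Hückel electron count never comes into play.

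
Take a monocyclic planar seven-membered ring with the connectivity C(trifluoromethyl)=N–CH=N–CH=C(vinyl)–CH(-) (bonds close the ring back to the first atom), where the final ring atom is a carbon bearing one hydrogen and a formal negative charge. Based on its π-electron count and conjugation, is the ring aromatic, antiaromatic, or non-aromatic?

All ring atoms are sp² and supply a p orbital to the ring (every atom in a ring double bond is sp² and brings one electron to the p orbital; the doubly-bonded nitrogens are pyridine-type — their lone pairs lie in the ring plane, leaving one electron in the p orbital; the carbanion's lone pair occupies the p orbital); the conjugation is uninterrupted.
π-electron count: 3 × 2 = 6 from the double-bond units + 2 from the CH(-) atom = 8.
A 4n π count (8, n = 2) in a planar conjugated ring means antiaromatic.

Antiaromatic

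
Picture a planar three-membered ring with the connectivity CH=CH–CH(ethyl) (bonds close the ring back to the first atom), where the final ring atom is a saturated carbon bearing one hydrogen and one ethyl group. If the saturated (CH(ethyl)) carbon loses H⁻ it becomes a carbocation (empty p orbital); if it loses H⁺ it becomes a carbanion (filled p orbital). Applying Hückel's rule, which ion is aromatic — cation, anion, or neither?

The cation

In either ion the ring is fully conjugated: every atom, including the new sp² carbon, supplies a p orbital.
Cation: 1 × 2 + 0 = 2 π electrons → 4(0)+2, aromatic.
Anion: 1 × 2 + 2 = 4 π electrons → 4(1), antiaromatic.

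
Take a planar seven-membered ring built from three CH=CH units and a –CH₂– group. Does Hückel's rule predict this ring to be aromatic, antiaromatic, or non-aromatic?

The CH2 position has four σ bonds — the tetrahedral CH₂ carbon is sp³ and has no p orbital in the ring π system — so the cyclic conjugation is interrupted.
Hückel's rule only applies to fully conjugated rings, so this one is simply non-aromatic.

Non-aromatic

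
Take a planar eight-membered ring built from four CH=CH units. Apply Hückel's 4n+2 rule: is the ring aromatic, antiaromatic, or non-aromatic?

Antiaromatic

The p orbitals form a continuous loop: the double-bond atoms are sp², each contributing one p electron. The ring is fully conjugated.
Counting π electrons: 4 × 2 = 8 from the 4 double-bond units.
A 4n π count (8, n = 2) in a planar conjugated ring means antiaromatic.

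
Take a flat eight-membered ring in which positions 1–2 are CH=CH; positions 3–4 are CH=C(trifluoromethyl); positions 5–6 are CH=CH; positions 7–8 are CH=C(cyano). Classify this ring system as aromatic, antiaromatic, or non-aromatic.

Antiaromatic

The p orbitals form a continuous loop: the double-bond atoms are sp², each contributing one p electron. The ring is fully conjugated.
Adding the contributions, 4 × 2 = 8 from the 4 double-bond units.
8 = 4(2); a planar, fully conjugated 4n system is antiaromatic.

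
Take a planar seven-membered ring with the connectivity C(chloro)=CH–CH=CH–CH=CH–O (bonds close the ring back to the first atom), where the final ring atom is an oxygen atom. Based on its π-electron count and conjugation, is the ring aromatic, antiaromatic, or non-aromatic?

The p orbitals form a continuous loop: the double-bond atoms are sp², each contributing one p electron; the oxygen donates one lone pair from its p orbital. The ring is fully conjugated.
Adding the contributions, 3 × 2 = 6 from the double-bond units + 2 from the O atom = 8.
With 8 = 4·2 π electrons, Hückel's rule classifies the planar ring as antiaromatic.

Antiaromatic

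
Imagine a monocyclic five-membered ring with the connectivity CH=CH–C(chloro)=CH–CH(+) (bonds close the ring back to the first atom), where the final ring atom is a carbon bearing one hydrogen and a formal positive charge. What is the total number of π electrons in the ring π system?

4

Check conjugation: each doubly-bonded ring atom is sp² with one p-orbital electron; the carbocation has an empty p orbital — every position has a p orbital, so the cyclic π system is continuous.
Counting π electrons: 2 × 2 = 4 from the double-bond units + 0 from the CH(+) atom = 4.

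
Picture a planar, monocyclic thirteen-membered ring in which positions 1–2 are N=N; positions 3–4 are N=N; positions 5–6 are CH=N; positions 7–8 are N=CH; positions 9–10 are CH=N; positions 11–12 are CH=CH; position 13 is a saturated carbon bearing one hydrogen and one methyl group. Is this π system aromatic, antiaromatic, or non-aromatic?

Non-aromatic

The CH(methyl) position has four σ bonds — that saturated carbon is sp³ and has no p orbital in the ring π system — so the cyclic conjugation is interrupted.
A ring that is not fully conjugated cannot be aromatic or antiaromatic regardless of its π-electron count.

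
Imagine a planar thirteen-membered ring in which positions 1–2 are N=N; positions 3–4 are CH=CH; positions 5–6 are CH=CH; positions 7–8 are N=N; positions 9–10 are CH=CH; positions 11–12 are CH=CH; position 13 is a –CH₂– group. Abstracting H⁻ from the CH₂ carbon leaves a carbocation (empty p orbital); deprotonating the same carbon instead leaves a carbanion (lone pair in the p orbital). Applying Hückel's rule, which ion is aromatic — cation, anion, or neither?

The anion

In both ions every ring atom is sp² and contributes a p orbital, so both rings are fully conjugated.
Cation: 6 × 2 + 0 = 12 π electrons → 4(3), antiaromatic.
Anion: 6 × 2 + 2 = 14 π electrons → 4(3)+2, aromatic.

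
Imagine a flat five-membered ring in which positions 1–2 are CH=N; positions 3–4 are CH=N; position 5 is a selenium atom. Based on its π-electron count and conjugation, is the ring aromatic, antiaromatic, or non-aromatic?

Every ring atom contributes a p orbital perpendicular to the ring (the double-bond atoms are sp², each contributing one p electron; each sp² =N– keeps its lone pair in-plane and puts one electron into the π system; the selenium donates one lone pair from its p orbital), so the π system is cyclic and fully conjugated.
Counting π electrons: 2 × 2 = 4 from the double-bond units + 2 from the Se atom = 6.
With 6 π electrons (n = 1), the Hückel 4n+2 condition holds.

Aromatic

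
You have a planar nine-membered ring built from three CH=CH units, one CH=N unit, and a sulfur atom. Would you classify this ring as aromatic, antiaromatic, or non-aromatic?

All ring atoms are sp² and supply a p orbital to the ring (every atom in a ring double bond is sp² and brings one electron to the p orbital; the doubly-bonded nitrogens are pyridine-type — their lone pairs lie in the ring plane, leaving one electron in the p orbital; the sulfur donates one lone pair from its p orbital); the conjugation is uninterrupted.
Tallying contributions gives 4 × 2 = 8 from the double-bond units + 2 from the S atom = 10.
Since 10 = 4·2 + 2, the ring meets the 4n+2 criterion.

Aromatic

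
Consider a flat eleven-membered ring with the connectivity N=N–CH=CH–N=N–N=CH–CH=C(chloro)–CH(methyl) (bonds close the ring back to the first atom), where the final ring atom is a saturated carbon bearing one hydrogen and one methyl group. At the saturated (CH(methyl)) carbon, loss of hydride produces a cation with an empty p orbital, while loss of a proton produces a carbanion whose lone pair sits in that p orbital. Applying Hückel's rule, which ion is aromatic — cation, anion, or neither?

The cation

Both ions have a continuous loop of p orbitals — each ring atom is sp².
Cation: 5 × 2 + 0 = 10 π electrons → 4(2)+2, aromatic.
Anion: 5 × 2 + 2 = 12 π electrons → 4(3), antiaromatic.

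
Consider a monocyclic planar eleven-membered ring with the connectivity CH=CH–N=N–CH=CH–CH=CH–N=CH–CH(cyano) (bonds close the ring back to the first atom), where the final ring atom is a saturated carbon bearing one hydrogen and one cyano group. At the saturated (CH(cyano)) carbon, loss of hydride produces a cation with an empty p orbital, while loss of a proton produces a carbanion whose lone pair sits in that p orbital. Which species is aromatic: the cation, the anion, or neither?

In both ions every ring atom is sp² and contributes a p orbital, so both rings are fully conjugated.
Cation: 5 × 2 + 0 = 10 π electrons → 4(2)+2, aromatic.
Anion: 5 × 2 + 2 = 12 π electrons → 4(3), antiaromatic.

The cation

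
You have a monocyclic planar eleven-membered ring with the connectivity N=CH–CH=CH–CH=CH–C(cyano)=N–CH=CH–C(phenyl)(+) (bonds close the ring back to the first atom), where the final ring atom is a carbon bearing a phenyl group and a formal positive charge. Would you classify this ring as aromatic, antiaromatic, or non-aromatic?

Check conjugation: each doubly-bonded ring atom is sp² with one p-orbital electron; each =N– nitrogen is pyridine-type (lone pair in the sp² plane, one electron in the p orbital); the carbocation has an empty p orbital — every position has a p orbital, so the cyclic π system is continuous.
π-electron count: 5 × 2 = 10 from the double-bond units + 0 from the C(phenyl)(+) atom = 10.
That gives a 4n+2 count (10, n = 2).

Aromatic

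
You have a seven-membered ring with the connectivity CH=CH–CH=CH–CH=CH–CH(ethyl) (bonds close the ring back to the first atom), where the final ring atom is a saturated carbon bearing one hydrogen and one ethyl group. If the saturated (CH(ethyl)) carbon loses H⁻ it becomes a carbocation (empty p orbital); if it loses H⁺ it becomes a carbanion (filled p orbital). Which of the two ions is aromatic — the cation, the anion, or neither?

Once that carbon is sp², every ring atom has a p orbital and both ions are fully conjugated.
Cation: 3 × 2 + 0 = 6 π electrons → 4(1)+2, aromatic.
Anion: 3 × 2 + 2 = 8 π electrons → 4(2), antiaromatic.

The cation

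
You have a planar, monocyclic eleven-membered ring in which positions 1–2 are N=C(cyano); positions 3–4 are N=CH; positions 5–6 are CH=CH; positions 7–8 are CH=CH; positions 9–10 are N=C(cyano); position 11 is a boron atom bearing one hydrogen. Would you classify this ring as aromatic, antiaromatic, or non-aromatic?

Every ring atom contributes a p orbital perpendicular to the ring (each doubly-bonded ring atom is sp² with one p-orbital electron; each sp² =N– keeps its lone pair in-plane and puts one electron into the π system; the boron has an empty p orbital), so the π system is cyclic and fully conjugated.
Counting π electrons: 5 × 2 = 10 from the double-bond units + 0 from the BH atom = 10.
Since 10 = 4·2 + 2, the ring meets the 4n+2 criterion.

Aromatic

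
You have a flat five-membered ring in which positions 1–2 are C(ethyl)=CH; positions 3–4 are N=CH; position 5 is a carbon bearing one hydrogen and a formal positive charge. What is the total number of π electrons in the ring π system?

Every ring atom contributes a p orbital perpendicular to the ring (each doubly-bonded ring atom is sp² with one p-orbital electron; each =N– nitrogen is pyridine-type (lone pair in the sp² plane, one electron in the p orbital); the carbocation has an empty p orbital), so the π system is cyclic and fully conjugated.
Adding the contributions, 2 × 2 = 4 from the double-bond units + 0 from the CH(+) atom = 4.

4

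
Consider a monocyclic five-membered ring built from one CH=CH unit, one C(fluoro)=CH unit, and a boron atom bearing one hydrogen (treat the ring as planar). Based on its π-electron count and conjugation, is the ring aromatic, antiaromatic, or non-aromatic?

Check conjugation: each doubly-bonded ring atom is sp² with one p-orbital electron; the boron has an empty p orbital — every position has a p orbital, so the cyclic π system is continuous.
Counting π electrons: 2 × 2 = 4 from the double-bond units + 0 from the BH atom = 4.
4 is a 4n count (n = 1), so the planar conjugated ring is antiaromatic.

Antiaromatic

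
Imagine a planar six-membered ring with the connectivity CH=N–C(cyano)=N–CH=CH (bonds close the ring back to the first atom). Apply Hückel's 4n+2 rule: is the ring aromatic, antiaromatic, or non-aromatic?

Aromatic

The p orbitals form a continuous loop: the double-bond atoms are sp², each contributing one p electron; each sp² =N– keeps its lone pair in-plane and puts one electron into the π system. The ring is fully conjugated.
Counting π electrons: 3 × 2 = 6 from the 3 double-bond units.
That gives a 4n+2 count (6, n = 1).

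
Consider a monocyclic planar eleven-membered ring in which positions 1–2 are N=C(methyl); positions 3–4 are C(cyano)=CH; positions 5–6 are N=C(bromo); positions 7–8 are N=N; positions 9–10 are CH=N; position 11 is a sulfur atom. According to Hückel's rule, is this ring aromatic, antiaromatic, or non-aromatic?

Every ring atom contributes a p orbital perpendicular to the ring (the double-bond atoms are sp², each contributing one p electron; the doubly-bonded nitrogens are pyridine-type — their lone pairs lie in the ring plane, leaving one electron in the p orbital; the sulfur donates one lone pair from its p orbital), so the π system is cyclic and fully conjugated.
Tallying contributions gives 5 × 2 = 10 from the double-bond units + 2 from the S atom = 12.
A 4n π count (12, n = 3) in a planar conjugated ring means antiaromatic.

Antiaromatic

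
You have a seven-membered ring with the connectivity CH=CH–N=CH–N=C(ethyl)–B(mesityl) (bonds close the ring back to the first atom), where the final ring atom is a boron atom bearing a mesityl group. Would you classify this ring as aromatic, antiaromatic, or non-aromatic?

All ring atoms are sp² and supply a p orbital to the ring (the double-bond atoms are sp², each contributing one p electron; each =N– nitrogen is pyridine-type (lone pair in the sp² plane, one electron in the p orbital); the boron has an empty p orbital); the conjugation is uninterrupted.
Tallying contributions gives 3 × 2 = 6 from the double-bond units + 0 from the B(mesityl) atom = 6.
Since 6 = 4·1 + 2, the ring meets the 4n+2 criterion.

Aromatic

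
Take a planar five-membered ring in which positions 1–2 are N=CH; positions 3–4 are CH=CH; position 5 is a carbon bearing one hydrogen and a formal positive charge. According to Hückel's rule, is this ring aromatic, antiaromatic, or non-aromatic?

Antiaromatic

The p orbitals form a continuous loop: the double-bond atoms are sp², each contributing one p electron; the doubly-bonded nitrogens are pyridine-type — their lone pairs lie in the ring plane, leaving one electron in the p orbital; the carbocation has an empty p orbital. The ring is fully conjugated.
π-electron count: 2 × 2 = 4 from the double-bond units + 0 from the CH(+) atom = 4.
A 4n π count (4, n = 1) in a planar conjugated ring means antiaromatic.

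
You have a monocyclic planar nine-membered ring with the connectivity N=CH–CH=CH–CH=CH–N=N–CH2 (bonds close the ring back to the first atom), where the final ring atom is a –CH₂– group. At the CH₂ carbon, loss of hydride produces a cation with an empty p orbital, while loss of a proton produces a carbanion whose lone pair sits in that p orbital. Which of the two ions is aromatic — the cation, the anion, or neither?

The anion

In both ions every ring atom is sp² and contributes a p orbital, so both rings are fully conjugated.
Cation: 4 × 2 + 0 = 8 π electrons → 4(2), antiaromatic.
Anion: 4 × 2 + 2 = 10 π electrons → 4(2)+2, aromatic.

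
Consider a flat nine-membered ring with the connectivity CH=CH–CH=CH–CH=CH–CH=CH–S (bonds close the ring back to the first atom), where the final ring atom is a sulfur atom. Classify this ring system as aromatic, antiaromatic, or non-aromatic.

Aromatic

Check conjugation: every atom in a ring double bond is sp² and brings one electron to the p orbital; the sulfur donates one lone pair from its p orbital — every position has a p orbital, so the cyclic π system is continuous.
Counting π electrons: 4 × 2 = 8 from the double-bond units + 2 from the S atom = 10.
That gives a 4n+2 count (10, n = 2).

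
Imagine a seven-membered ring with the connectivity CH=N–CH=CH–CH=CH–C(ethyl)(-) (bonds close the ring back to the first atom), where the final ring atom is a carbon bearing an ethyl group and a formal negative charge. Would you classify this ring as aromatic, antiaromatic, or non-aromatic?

Every ring atom contributes a p orbital perpendicular to the ring (every atom in a ring double bond is sp² and brings one electron to the p orbital; each =N– nitrogen is pyridine-type (lone pair in the sp² plane, one electron in the p orbital); the carbanion's lone pair occupies the p orbital), so the π system is cyclic and fully conjugated.
Counting π electrons: 3 × 2 = 6 from the double-bond units + 2 from the C(ethyl)(-) atom = 8.
8 is a 4n count (n = 2), so the planar conjugated ring is antiaromatic.

Antiaromatic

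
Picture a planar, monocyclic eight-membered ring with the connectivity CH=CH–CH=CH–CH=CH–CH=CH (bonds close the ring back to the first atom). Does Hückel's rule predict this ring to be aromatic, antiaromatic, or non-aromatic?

Antiaromatic

The p orbitals form a continuous loop: the double-bond atoms are sp², each contributing one p electron. The ring is fully conjugated.
Counting π electrons: 4 × 2 = 8 from the 4 double-bond units.
A 4n π count (8, n = 2) in a planar conjugated ring means antiaromatic.
This is cyclooctatetraene.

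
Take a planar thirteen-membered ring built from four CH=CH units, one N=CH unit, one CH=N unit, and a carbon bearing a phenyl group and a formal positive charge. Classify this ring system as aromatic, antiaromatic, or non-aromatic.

Antiaromatic

The p orbitals form a continuous loop: each doubly-bonded ring atom is sp² with one p-orbital electron; each sp² =N– keeps its lone pair in-plane and puts one electron into the π system; the carbocation has an empty p orbital. The ring is fully conjugated.
π-electron count: 6 × 2 = 12 from the double-bond units + 0 from the C(phenyl)(+) atom = 12.
12 = 4(3); a planar, fully conjugated 4n system is antiaromatic.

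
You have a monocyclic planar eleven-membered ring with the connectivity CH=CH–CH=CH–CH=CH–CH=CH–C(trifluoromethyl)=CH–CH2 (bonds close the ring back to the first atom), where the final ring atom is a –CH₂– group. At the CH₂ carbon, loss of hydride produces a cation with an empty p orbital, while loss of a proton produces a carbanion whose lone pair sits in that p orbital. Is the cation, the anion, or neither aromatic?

The cation

Once that carbon is sp², every ring atom has a p orbital and both ions are fully conjugated.
Cation: 5 × 2 + 0 = 10 π electrons → 4(2)+2, aromatic.
Anion: 5 × 2 + 2 = 12 π electrons → 4(3), antiaromatic.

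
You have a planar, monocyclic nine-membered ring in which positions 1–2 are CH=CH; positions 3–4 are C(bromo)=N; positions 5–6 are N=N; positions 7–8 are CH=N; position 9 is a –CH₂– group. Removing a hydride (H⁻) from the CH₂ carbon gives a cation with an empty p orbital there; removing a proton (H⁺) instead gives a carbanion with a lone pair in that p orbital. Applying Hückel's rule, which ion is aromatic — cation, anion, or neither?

In both ions every ring atom is sp² and contributes a p orbital, so both rings are fully conjugated.
Cation: 4 × 2 + 0 = 8 π electrons → 4(2), antiaromatic.
Anion: 4 × 2 + 2 = 10 π electrons → 4(2)+2, aromatic.

The anion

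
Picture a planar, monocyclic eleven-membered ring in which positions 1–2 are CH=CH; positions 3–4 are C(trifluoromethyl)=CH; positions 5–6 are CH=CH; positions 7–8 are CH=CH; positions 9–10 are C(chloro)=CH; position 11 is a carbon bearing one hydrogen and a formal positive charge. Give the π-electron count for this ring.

10

The p orbitals form a continuous loop: each doubly-bonded ring atom is sp² with one p-orbital electron; the carbocation has an empty p orbital. The ring is fully conjugated.
Adding the contributions, 5 × 2 = 10 from the double-bond units + 0 from the CH(+) atom = 10.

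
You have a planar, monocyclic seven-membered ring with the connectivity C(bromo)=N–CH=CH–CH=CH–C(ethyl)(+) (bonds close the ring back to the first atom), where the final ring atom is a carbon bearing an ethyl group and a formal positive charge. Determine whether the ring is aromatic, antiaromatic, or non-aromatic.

Aromatic

Every ring atom contributes a p orbital perpendicular to the ring (every atom in a ring double bond is sp² and brings one electron to the p orbital; the doubly-bonded nitrogens are pyridine-type — their lone pairs lie in the ring plane, leaving one electron in the p orbital; the carbocation has an empty p orbital), so the π system is cyclic and fully conjugated.
Counting π electrons: 3 × 2 = 6 from the double-bond units + 0 from the C(ethyl)(+) atom = 6.
Since 6 = 4·1 + 2, the ring meets the 4n+2 criterion.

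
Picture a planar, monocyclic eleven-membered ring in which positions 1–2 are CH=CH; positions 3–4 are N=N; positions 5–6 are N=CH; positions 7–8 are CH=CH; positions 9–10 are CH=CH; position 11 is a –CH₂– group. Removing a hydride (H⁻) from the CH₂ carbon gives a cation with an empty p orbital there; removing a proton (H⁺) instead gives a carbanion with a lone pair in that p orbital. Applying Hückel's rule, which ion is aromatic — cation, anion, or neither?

The cation

Once that carbon is sp², every ring atom has a p orbital and both ions are fully conjugated.
Cation: 5 × 2 + 0 = 10 π electrons → 4(2)+2, aromatic.
Anion: 5 × 2 + 2 = 12 π electrons → 4(3), antiaromatic.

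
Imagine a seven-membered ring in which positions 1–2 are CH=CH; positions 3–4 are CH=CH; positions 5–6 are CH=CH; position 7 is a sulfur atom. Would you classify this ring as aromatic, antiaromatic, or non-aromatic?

All ring atoms are sp² and supply a p orbital to the ring (the double-bond atoms are sp², each contributing one p electron; the sulfur donates one lone pair from its p orbital); the conjugation is uninterrupted.
π-electron count: 3 × 2 = 6 from the double-bond units + 2 from the S atom = 8.
8 is a 4n count (n = 2), so the planar conjugated ring is antiaromatic.

Antiaromatic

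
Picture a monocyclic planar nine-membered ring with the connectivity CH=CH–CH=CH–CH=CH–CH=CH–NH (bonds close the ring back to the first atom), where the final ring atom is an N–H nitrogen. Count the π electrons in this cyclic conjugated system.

10

All ring atoms are sp² and supply a p orbital to the ring (every atom in a ring double bond is sp² and brings one electron to the p orbital; the pyrrole-type nitrogen donates its lone pair from the p orbital); the conjugation is uninterrupted.
Tallying contributions gives 4 × 2 = 8 from the double-bond units + 2 from the NH atom = 10.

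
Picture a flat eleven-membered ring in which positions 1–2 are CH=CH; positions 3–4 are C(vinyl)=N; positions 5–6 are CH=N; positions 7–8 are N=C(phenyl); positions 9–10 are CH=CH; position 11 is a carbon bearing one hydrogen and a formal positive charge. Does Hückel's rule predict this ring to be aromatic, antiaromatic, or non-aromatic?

All ring atoms are sp² and supply a p orbital to the ring (the double-bond atoms are sp², each contributing one p electron; the doubly-bonded nitrogens are pyridine-type — their lone pairs lie in the ring plane, leaving one electron in the p orbital; the carbocation has an empty p orbital); the conjugation is uninterrupted.
Adding the contributions, 5 × 2 = 10 from the double-bond units + 0 from the CH(+) atom = 10.
Since 10 = 4·2 + 2, the ring meets the 4n+2 criterion.

Aromatic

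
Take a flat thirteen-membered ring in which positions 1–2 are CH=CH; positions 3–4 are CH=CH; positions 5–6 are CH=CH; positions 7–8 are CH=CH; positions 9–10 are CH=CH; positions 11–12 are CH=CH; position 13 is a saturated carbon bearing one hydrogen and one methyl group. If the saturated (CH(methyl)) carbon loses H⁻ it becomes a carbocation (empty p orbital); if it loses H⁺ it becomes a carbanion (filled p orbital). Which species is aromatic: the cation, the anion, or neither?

In both ions every ring atom is sp² and contributes a p orbital, so both rings are fully conjugated.
Cation: 6 × 2 + 0 = 12 π electrons → 4(3), antiaromatic.
Anion: 6 × 2 + 2 = 14 π electrons → 4(3)+2, aromatic.

The anion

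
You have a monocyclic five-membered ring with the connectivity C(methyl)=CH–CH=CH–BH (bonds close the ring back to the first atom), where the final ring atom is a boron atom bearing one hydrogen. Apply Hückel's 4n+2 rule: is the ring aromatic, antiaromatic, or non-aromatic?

Antiaromatic

All ring atoms are sp² and supply a p orbital to the ring (the double-bond atoms are sp², each contributing one p electron; the boron has an empty p orbital); the conjugation is uninterrupted.
Counting π electrons: 2 × 2 = 4 from the double-bond units + 0 from the BH atom = 4.
4 = 4(1); a planar, fully conjugated 4n system is antiaromatic.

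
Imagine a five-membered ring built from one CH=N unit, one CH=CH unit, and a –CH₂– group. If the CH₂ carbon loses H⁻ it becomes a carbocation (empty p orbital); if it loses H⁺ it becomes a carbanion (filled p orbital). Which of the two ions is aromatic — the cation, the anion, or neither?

The anion

In both ions every ring atom is sp² and contributes a p orbital, so both rings are fully conjugated.
Cation: 2 × 2 + 0 = 4 π electrons → 4(1), antiaromatic.
Anion: 2 × 2 + 2 = 6 π electrons → 4(1)+2, aromatic.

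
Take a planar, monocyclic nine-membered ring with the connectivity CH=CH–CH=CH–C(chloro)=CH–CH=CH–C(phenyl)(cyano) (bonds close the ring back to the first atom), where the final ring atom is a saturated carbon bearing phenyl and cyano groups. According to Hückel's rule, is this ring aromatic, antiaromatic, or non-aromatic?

Non-aromatic

At the C(phenyl)(cyano) position, that saturated carbon is sp³ and has no p orbital in the ring π system; the ring's p-orbital overlap is broken there.
Without a continuous loop of overlapping p orbitals the Hückel electron count never comes into play.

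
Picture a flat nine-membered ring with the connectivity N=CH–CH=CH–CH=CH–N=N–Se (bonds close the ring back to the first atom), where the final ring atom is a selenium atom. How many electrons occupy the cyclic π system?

The p orbitals form a continuous loop: the double-bond atoms are sp², each contributing one p electron; each =N– nitrogen is pyridine-type (lone pair in the sp² plane, one electron in the p orbital); the selenium donates one lone pair from its p orbital. The ring is fully conjugated.
π-electron count: 4 × 2 = 8 from the double-bond units + 2 from the Se atom = 10.

10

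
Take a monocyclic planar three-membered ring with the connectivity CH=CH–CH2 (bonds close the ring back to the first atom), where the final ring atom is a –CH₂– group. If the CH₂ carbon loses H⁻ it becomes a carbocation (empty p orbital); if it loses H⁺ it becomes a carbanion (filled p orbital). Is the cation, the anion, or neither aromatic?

The cation

Once that carbon is sp², every ring atom has a p orbital and both ions are fully conjugated.
Cation: 1 × 2 + 0 = 2 π electrons → 4(0)+2, aromatic.
Anion: 1 × 2 + 2 = 4 π electrons → 4(1), antiaromatic.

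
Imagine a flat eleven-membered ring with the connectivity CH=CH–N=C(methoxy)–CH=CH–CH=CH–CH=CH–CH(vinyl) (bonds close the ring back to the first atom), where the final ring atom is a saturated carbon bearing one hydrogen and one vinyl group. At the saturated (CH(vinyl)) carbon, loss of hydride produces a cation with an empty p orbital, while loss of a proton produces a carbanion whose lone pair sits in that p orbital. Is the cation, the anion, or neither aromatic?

The cation

In either ion the ring is fully conjugated: every atom, including the new sp² carbon, supplies a p orbital.
Cation: 5 × 2 + 0 = 10 π electrons → 4(2)+2, aromatic.
Anion: 5 × 2 + 2 = 12 π electrons → 4(3), antiaromatic.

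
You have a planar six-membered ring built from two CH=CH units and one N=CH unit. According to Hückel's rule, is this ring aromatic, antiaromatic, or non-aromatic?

Every ring atom contributes a p orbital perpendicular to the ring (every atom in a ring double bond is sp² and brings one electron to the p orbital; the doubly-bonded nitrogens are pyridine-type — their lone pairs lie in the ring plane, leaving one electron in the p orbital), so the π system is cyclic and fully conjugated.
Counting π electrons: 3 × 2 = 6 from the 3 double-bond units.
With 6 π electrons (n = 1), the Hückel 4n+2 condition holds.

Aromatic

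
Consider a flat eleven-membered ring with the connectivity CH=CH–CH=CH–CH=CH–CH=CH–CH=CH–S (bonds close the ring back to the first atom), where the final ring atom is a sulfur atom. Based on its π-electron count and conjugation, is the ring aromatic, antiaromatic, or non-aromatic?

All ring atoms are sp² and supply a p orbital to the ring (each doubly-bonded ring atom is sp² with one p-orbital electron; the sulfur donates one lone pair from its p orbital); the conjugation is uninterrupted.
Tallying contributions gives 5 × 2 = 10 from the double-bond units + 2 from the S atom = 12.
A 4n π count (12, n = 3) in a planar conjugated ring means antiaromatic.

Antiaromatic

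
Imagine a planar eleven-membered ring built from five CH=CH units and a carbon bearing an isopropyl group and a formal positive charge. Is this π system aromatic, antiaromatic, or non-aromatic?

Check conjugation: every atom in a ring double bond is sp² and brings one electron to the p orbital; the carbocation has an empty p orbital — every position has a p orbital, so the cyclic π system is continuous.
π-electron count: 5 × 2 = 10 from the double-bond units + 0 from the C(isopropyl)(+) atom = 10.
Since 10 = 4·2 + 2, the ring meets the 4n+2 criterion.

Aromatic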